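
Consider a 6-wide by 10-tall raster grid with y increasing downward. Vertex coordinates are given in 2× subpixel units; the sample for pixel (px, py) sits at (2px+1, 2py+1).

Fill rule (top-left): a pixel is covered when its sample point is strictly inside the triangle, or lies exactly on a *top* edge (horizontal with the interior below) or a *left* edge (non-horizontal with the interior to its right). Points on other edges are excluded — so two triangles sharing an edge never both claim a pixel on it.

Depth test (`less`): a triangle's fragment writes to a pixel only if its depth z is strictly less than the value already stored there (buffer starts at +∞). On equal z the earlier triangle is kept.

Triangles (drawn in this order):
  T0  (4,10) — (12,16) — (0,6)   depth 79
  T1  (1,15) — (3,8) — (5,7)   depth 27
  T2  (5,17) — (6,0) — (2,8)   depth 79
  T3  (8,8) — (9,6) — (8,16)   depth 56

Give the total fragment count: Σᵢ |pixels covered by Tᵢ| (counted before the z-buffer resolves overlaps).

T0:
  2·area = 8  (B↔C swapped to make it positive)
  edge (4, 10)→(0, 6): d=(-4,-4) top-left  bias=+0
  edge (0, 6)→(12, 16): d=(12,10) right/bottom  bias=-1
  edge (12, 16)→(4, 10): d=(-8,-6) top-left  bias=+0
    (0,3)@(1, 7): e=[0,2,6] → X  [on edge]
    (1,3)@(3, 7): e=[8,-18,18] → .
    (0,4)@(1, 9): e=[-8,26,-10] → .
    (1,4)@(3, 9): e=[0,6,2] → X  [on edge]
    (2,4)@(5, 9): e=[8,-14,14] → .
    (1,5)@(3, 11): e=[-8,30,-14] → .
    (2,5)@(5, 11): e=[0,10,-2] → .  [on edge]
    (3,6)@(7, 13): e=[0,14,-6] → .  [on edge]
    (4,7)@(9, 15): e=[0,18,-10] → .  [on edge]
    (5,8)@(11, 17): e=[0,22,-14] → .  [on edge]
  covered (2 px):
    . . . . . .
    . . . . . .
    . . . . . .
    X . . . . .
    . X . . . .
    . . . . . .
    . . . . . .
    . . . . . .
    . . . . . .
    . . . . . .
T1:
  2·area = 12
  edge (1, 15)→(3, 8): d=(2,-7) top-left  bias=+0
  edge (3, 8)→(5, 7): d=(2,-1) top-left  bias=+0
  edge (5, 7)→(1, 15): d=(-4,8) right/bottom  bias=-1
    (2,0)@(5, 1): e=[0,-12,24] → .  [on edge]
    (3,1)@(7, 3): e=[18,-6,0] → .  [on edge]
    (4,2)@(9, 5): e=[36,0,-24] → .  [on edge]
    (2,3)@(5, 7): e=[12,0,0] → .  [on edge]
    (0,4)@(1, 9): e=[-12,0,24] → .  [on edge]
    (1,4)@(3, 9): e=[2,2,8] → X
    (2,4)@(5, 9): e=[16,4,-8] → .
    (1,5)@(3, 11): e=[6,6,0] → .  [on edge]
    (0,7)@(1, 15): e=[0,12,0] → .  [on edge]
  covered (1 px):
    . . . . . .
    . . . . . .
    . . . . . .
    . . . . . .
    . X . . . .
    . . . . . .
    . . . . . .
    . . . . . .
    . . . . . .
    . . . . . .
T2:
  2·area = 60  (B↔C swapped to make it positive)
  edge (5, 17)→(2, 8): d=(-3,-9) top-left  bias=+0
  edge (2, 8)→(6, 0): d=(4,-8) top-left  bias=+0
  edge (6, 0)→(5, 17): d=(-1,17) right/bottom  bias=-1
    (2,1)@(5, 3): e=[42,4,14] → X
    (3,1)@(7, 3): e=[60,20,-20] → .
    (0,2)@(1, 5): e=[0,-20,80] → .  [on edge]
    (2,2)@(5, 5): e=[36,12,12] → X
    (3,2)@(7, 5): e=[54,28,-22] → .
    (1,3)@(3, 7): e=[12,4,44] → X
    (3,3)@(7, 7): e=[48,36,-24] → .
    (1,4)@(3, 9): e=[6,12,42] → X
    (3,4)@(7, 9): e=[42,44,-26] → .
    (1,5)@(3, 11): e=[0,20,40] → X  [on edge]
    (3,5)@(7, 11): e=[36,52,-28] → .
    (1,6)@(3, 13): e=[-6,28,38] → .
    (2,8)@(5, 17): e=[0,60,0] → .  [on edge]
  covered (10 px):
    . . . . . .
    . . X . . .
    . . X . . .
    . X X . . .
    . X X . . .
    . X X . . .
    . . X . . .
    . . X . . .
    . . . . . .
    . . . . . .
T3:
  2·area = 8
  edge (8, 8)→(9, 6): d=(1,-2) top-left  bias=+0
  edge (9, 6)→(8, 16): d=(-1,10) right/bottom  bias=-1
  edge (8, 16)→(8, 8): d=(0,-8) top-left  bias=+0
  covered (0 px):
    . . . . . .
    . . . . . .
    . . . . . .
    . . . . . .
    . . . . . .
    . . . . . .
    . . . . . .
    . . . . . .
    . . . . . .
    . . . . . .

Result: 13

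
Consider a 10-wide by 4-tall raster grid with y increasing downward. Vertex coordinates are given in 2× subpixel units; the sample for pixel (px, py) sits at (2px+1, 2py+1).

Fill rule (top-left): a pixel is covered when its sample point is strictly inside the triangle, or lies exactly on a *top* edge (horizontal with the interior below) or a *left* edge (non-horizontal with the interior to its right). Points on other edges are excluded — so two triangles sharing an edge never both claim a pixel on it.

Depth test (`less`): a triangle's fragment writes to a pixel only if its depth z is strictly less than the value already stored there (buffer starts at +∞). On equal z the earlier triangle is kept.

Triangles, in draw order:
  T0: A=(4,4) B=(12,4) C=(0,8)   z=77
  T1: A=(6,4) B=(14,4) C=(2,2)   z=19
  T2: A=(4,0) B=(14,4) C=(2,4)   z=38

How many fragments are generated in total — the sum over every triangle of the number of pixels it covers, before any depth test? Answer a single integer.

T0:
  2·area = 32
  edge (4, 4)→(12, 4): d=(8,0) top-left  bias=+0
  edge (12, 4)→(0, 8): d=(-12,4) right/bottom  bias=-1
  edge (0, 8)→(4, 4): d=(4,-4) top-left  bias=+0
    (3,0)@(7, 1): e=[-24,56,0] → ·  [on edge]
    (2,1)@(5, 3): e=[-8,40,0] → ·  [on edge]
    (7,1)@(15, 3): e=[-8,0,40] → ·  [on edge]
    (1,2)@(3, 5): e=[8,24,0] → #  [on edge]
    (2,2)@(5, 5): e=[8,16,8] → #
    (3,2)@(7, 5): e=[8,8,16] → #
    (4,2)@(9, 5): e=[8,0,24] → ·  [on edge]
    (0,3)@(1, 7): e=[24,8,0] → #  [on edge]
    (1,3)@(3, 7): e=[24,0,8] → ·  [on edge]
    (2,3)@(5, 7): e=[24,-8,16] → ·
    (3,3)@(7, 7): e=[24,-16,24] → ·
  covered (4 px):
    · · · · · · · · · ·
    · · · · · · · · · ·
    · # # # · · · · · ·
    # · · · · · · · · ·
T1:
  2·area = 16  (B↔C swapped to make it positive)
  edge (6, 4)→(2, 2): d=(-4,-2) top-left  bias=+0
  edge (2, 2)→(14, 4): d=(12,2) right/bottom  bias=-1
  edge (14, 4)→(6, 4): d=(-8,0) right/bottom  bias=-1
    (2,1)@(5, 3): e=[2,6,8] → #
    (3,1)@(7, 3): e=[6,2,8] → #
    (4,1)@(9, 3): e=[10,-2,8] → ·
    (2,2)@(5, 5): e=[-6,30,-8] → ·
    (3,2)@(7, 5): e=[-2,26,-8] → ·
  covered (2 px):
    · · · · · · · · · ·
    · · # # · · · · · ·
    · · · · · · · · · ·
    · · · · · · · · · ·
T2:
  2·area = 48
  edge (4, 0)→(14, 4): d=(10,4) right/bottom  bias=-1
  edge (14, 4)→(2, 4): d=(-12,0) right/bottom  bias=-1
  edge (2, 4)→(4, 0): d=(2,-4) top-left  bias=+0
    (2,0)@(5, 1): e=[6,36,6] → #
    (3,0)@(7, 1): e=[-2,36,14] → ·
    (1,1)@(3, 3): e=[34,12,2] → #
    (3,1)@(7, 3): e=[18,12,18] → #
    (4,1)@(9, 3): e=[10,12,26] → #
    (5,1)@(11, 3): e=[2,12,34] → #
    (6,1)@(13, 3): e=[-6,12,42] → ·
    (1,2)@(3, 5): e=[54,-12,6] → ·
    (2,2)@(5, 5): e=[46,-12,14] → ·
    (3,2)@(7, 5): e=[38,-12,22] → ·
    (4,2)@(9, 5): e=[30,-12,30] → ·
    (5,2)@(11, 5): e=[22,-12,38] → ·
  covered (6 px):
    · · # · · · · · · ·
    · # # # # # · · · ·
    · · · · · · · · · ·
    · · · · · · · · · ·

Final: 12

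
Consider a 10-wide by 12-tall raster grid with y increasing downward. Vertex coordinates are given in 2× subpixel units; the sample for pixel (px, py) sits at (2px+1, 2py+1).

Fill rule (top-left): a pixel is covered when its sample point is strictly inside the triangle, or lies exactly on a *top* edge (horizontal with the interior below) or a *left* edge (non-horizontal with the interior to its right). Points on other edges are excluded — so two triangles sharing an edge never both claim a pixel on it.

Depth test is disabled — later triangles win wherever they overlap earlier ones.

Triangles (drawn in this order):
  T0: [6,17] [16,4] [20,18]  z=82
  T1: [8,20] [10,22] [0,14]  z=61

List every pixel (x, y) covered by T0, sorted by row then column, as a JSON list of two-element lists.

T0:
  2·area = 192
  edge (6, 17)→(16, 4): d=(10,-13) top-left  bias=+0
  edge (16, 4)→(20, 18): d=(4,14) right/bottom  bias=-1
  edge (20, 18)→(6, 17): d=(-14,-1) top-left  bias=+0
    (7,3)@(15, 7): e=[17,26,149] → X
    (8,3)@(17, 7): e=[43,-2,151] → .
    (6,4)@(13, 9): e=[11,62,119] → X
    (8,4)@(17, 9): e=[63,6,123] → X
    (9,4)@(19, 9): e=[89,-22,125] → .
    (5,5)@(11, 11): e=[5,98,89] → X
    (9,5)@(19, 11): e=[109,-14,97] → .
    (5,6)@(11, 13): e=[25,106,61] → X
    (9,6)@(19, 13): e=[129,-6,69] → .
    (4,7)@(9, 15): e=[19,142,31] → X
    (9,7)@(19, 15): e=[149,2,41] → X
    (3,8)@(7, 17): e=[13,178,1] → X
  covered (25 px):
    . . . . . . . . . .
    . . . . . . . . . .
    . . . . . . . . . .
    . . . . . . . X . .
    . . . . . . X X X .
    . . . . . X X X X .
    . . . . . X X X X .
    . . . . X X X X X X
    . . . X X X X X X X
    . . . . . . . . . .
    . . . . . . . . . .
    . . . . . . . . . .
T1:
  2·area = 4
  edge (8, 20)→(10, 22): d=(2,2) right/bottom  bias=-1
  edge (10, 22)→(0, 14): d=(-10,-8) top-left  bias=+0
  edge (0, 14)→(8, 20): d=(8,6) right/bottom  bias=-1
    (0,6)@(1, 13): e=[0,18,-14] → .  [on edge]
    (1,7)@(3, 15): e=[0,14,-10] → .  [on edge]
    (2,8)@(5, 17): e=[0,10,-6] → .  [on edge]
    (3,9)@(7, 19): e=[0,6,-2] → .  [on edge]
    (4,10)@(9, 21): e=[0,2,2] → .  [on edge]
    (5,11)@(11, 23): e=[0,-2,6] → .  [on edge]
  covered (0 px):
    . . . . . . . . . .
    . . . . . . . . . .
    . . . . . . . . . .
    . . . . . . . . . .
    . . . . . . . . . .
    . . . . . . . . . .
    . . . . . . . . . .
    . . . . . . . . . .
    . . . . . . . . . .
    . . . . . . . . . .
    . . . . . . . . . .
    . . . . . . . . . .

Answer: [[7,3],[6,4],[7,4],[8,4],[5,5],[6,5],[7,5],[8,5],[5,6],[6,6],[7,6],[8,6],[4,7],[5,7],[6,7],[7,7],[8,7],[9,7],[3,8],[4,8],[5,8],[6,8],[7,8],[8,8],[9,8]]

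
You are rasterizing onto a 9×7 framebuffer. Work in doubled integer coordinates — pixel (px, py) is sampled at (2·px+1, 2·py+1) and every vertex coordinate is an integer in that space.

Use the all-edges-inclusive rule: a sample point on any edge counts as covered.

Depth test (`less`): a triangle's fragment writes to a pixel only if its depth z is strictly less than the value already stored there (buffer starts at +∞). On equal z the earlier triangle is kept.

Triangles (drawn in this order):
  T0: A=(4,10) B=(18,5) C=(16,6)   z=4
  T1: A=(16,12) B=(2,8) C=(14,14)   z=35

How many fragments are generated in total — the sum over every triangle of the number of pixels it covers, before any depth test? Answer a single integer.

T0:
  2·area = 4
  edge (4, 10)→(18, 5): d=(14,-5) inclusive
  edge (18, 5)→(16, 6): d=(-2,1) inclusive
  edge (16, 6)→(4, 10): d=(-12,4) inclusive
    (6,3)@(13, 7): e=[3,1,0] → #  [on edge]
    (7,3)@(15, 7): e=[13,-1,-8] → ·
    (3,4)@(7, 9): e=[1,3,0] → #  [on edge]
    (4,4)@(9, 9): e=[11,1,-8] → ·
    (6,4)@(13, 9): e=[31,-3,-24] → ·
    (0,5)@(1, 11): e=[-1,5,0] → ·  [on edge]
    (3,5)@(7, 11): e=[29,-1,-24] → ·
  covered (2 px):
    · · · · · · · · ·
    · · · · · · · · ·
    · · · · · · · · ·
    · · · · · · # · ·
    · · · # · · · · ·
    · · · · · · · · ·
    · · · · · · · · ·
T1:
  2·area = 36  (B↔C swapped to make it positive)
  edge (16, 12)→(14, 14): d=(-2,2) inclusive
  edge (14, 14)→(2, 8): d=(-12,-6) inclusive
  edge (2, 8)→(16, 12): d=(14,4) inclusive
    (2,4)@(5, 9): e=[28,6,2] → #
    (3,4)@(7, 9): e=[24,18,-6] → ·
    (2,5)@(5, 11): e=[24,-18,30] → ·
    (4,5)@(9, 11): e=[16,6,14] → #
    (5,5)@(11, 11): e=[12,18,6] → #
    (6,5)@(13, 11): e=[8,30,-2] → ·
    (8,5)@(17, 11): e=[0,54,-18] → ·  [on edge]
    (4,6)@(9, 13): e=[12,-18,42] → ·
    (5,6)@(11, 13): e=[8,-6,34] → ·
    (6,6)@(13, 13): e=[4,6,26] → #
    (7,6)@(15, 13): e=[0,18,18] → #  [on edge]
    (8,6)@(17, 13): e=[-4,30,10] → ·
  covered (5 px):
    · · · · · · · · ·
    · · · · · · · · ·
    · · · · · · · · ·
    · · · · · · · · ·
    · · # · · · · · ·
    · · · · # # · · ·
    · · · · · · # # ·

Result: 7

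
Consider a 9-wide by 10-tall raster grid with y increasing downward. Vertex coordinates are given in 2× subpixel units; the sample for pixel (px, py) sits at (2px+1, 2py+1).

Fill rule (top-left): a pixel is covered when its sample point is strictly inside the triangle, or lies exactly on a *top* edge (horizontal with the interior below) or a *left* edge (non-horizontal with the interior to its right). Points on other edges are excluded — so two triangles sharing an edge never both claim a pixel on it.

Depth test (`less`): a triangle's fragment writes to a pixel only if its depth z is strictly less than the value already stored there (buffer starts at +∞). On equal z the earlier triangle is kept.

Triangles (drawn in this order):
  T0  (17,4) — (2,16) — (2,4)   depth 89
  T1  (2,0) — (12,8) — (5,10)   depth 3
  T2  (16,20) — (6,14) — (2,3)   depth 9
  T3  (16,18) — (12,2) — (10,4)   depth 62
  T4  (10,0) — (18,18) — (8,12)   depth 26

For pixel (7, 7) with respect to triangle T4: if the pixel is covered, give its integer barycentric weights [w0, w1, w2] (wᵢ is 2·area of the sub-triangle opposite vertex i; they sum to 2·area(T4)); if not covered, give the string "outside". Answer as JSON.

T0:
  2·area = 180
  edge (17, 4)→(2, 16): d=(-15,12) right/bottom  bias=-1
  edge (2, 16)→(2, 4): d=(0,-12) top-left  bias=+0
  edge (2, 4)→(17, 4): d=(15,0) top-left  bias=+0
    (1,2)@(3, 5): e=[153,12,15] → #
    (2,2)@(5, 5): e=[129,36,15] → #
    (3,2)@(7, 5): e=[105,60,15] → #
    (4,2)@(9, 5): e=[81,84,15] → #
    (5,2)@(11, 5): e=[57,108,15] → #
    (6,2)@(13, 5): e=[33,132,15] → #
    (7,2)@(15, 5): e=[9,156,15] → #
    (8,2)@(17, 5): e=[-15,180,15] → ·
    (1,3)@(3, 7): e=[123,12,45] → #
    (7,3)@(15, 7): e=[-21,156,45] → ·
    (1,4)@(3, 9): e=[93,12,75] → #
    (5,4)@(11, 9): e=[-3,108,75] → ·
  covered (23 px):
    · · · · · · · · ·
    · · · · · · · · ·
    · # # # # # # # ·
    · # # # # # # · ·
    · # # # # · · · ·
    · # # # · · · · ·
    · # # · · · · · ·
    · # · · · · · · ·
    · · · · · · · · ·
    · · · · · · · · ·
T1:
  2·area = 76
  edge (2, 0)→(12, 8): d=(10,8) right/bottom  bias=-1
  edge (12, 8)→(5, 10): d=(-7,2) right/bottom  bias=-1
  edge (5, 10)→(2, 0): d=(-3,-10) top-left  bias=+0
    (1,0)@(3, 1): e=[2,67,7] → #
    (2,0)@(5, 1): e=[-14,63,27] → ·
    (1,1)@(3, 3): e=[22,53,1] → #
    (2,1)@(5, 3): e=[6,49,21] → #
    (3,1)@(7, 3): e=[-10,45,41] → ·
    (1,2)@(3, 5): e=[42,39,-5] → ·
    (2,2)@(5, 5): e=[26,35,15] → #
    (3,2)@(7, 5): e=[10,31,35] → #
    (4,2)@(9, 5): e=[-6,27,55] → ·
    (2,3)@(5, 7): e=[46,21,9] → #
    (4,3)@(9, 7): e=[14,13,49] → #
    (5,3)@(11, 7): e=[-2,9,69] → ·
  covered (10 px):
    · # · · · · · · ·
    · # # · · · · · ·
    · · # # · · · · ·
    · · # # # · · · ·
    · · # # · · · · ·
    · · · · · · · · ·
    · · · · · · · · ·
    · · · · · · · · ·
    · · · · · · · · ·
    · · · · · · · · ·
T2:
  2·area = 86
  edge (16, 20)→(6, 14): d=(-10,-6) top-left  bias=+0
  edge (6, 14)→(2, 3): d=(-4,-11) top-left  bias=+0
  edge (2, 3)→(16, 20): d=(14,17) right/bottom  bias=-1
    (1,2)@(3, 5): e=[72,3,11] → #
    (2,2)@(5, 5): e=[84,25,-23] → ·
    (1,3)@(3, 7): e=[52,-5,39] → ·
    (2,3)@(5, 7): e=[64,17,5] → #
    (3,3)@(7, 7): e=[76,39,-29] → ·
    (2,4)@(5, 9): e=[44,9,33] → #
    (3,4)@(7, 9): e=[56,31,-1] → ·
    (0,5)@(1, 11): e=[0,-43,129] → ·  [on edge]
    (2,5)@(5, 11): e=[24,1,61] → #
    (3,5)@(7, 11): e=[36,23,27] → #
    (4,5)@(9, 11): e=[48,45,-7] → ·
    (2,6)@(5, 13): e=[4,-7,89] → ·
    (5,8)@(11, 17): e=[0,43,43] → #  [on edge]
  covered (12 px):
    · · · · · · · · ·
    · · · · · · · · ·
    · # · · · · · · ·
    · · # · · · · · ·
    · · # · · · · · ·
    · · # # · · · · ·
    · · · # # · · · ·
    · · · · # # · · ·
    · · · · · # # · ·
    · · · · · · · # ·
T3:
  2·area = 40  (B↔C swapped to make it positive)
  edge (16, 18)→(10, 4): d=(-6,-14) top-left  bias=+0
  edge (10, 4)→(12, 2): d=(2,-2) top-left  bias=+0
  edge (12, 2)→(16, 18): d=(4,16) right/bottom  bias=-1
    (6,0)@(13, 1): e=[60,0,-20] → ·  [on edge]
    (5,1)@(11, 3): e=[20,0,20] → #  [on edge]
    (6,1)@(13, 3): e=[48,4,-12] → ·
    (4,2)@(9, 5): e=[-20,0,60] → ·  [on edge]
    (5,2)@(11, 5): e=[8,4,28] → #
    (6,2)@(13, 5): e=[36,8,-4] → ·
    (3,3)@(7, 7): e=[-60,0,100] → ·  [on edge]
    (5,3)@(11, 7): e=[-4,8,36] → ·
    (6,3)@(13, 7): e=[24,12,4] → #
    (7,3)@(15, 7): e=[52,16,-28] → ·
    (2,4)@(5, 9): e=[-100,0,140] → ·  [on edge]
    (6,4)@(13, 9): e=[12,16,12] → #
    (1,5)@(3, 11): e=[-140,0,180] → ·  [on edge]
    (6,5)@(13, 11): e=[0,20,20] → #  [on edge]
    (0,6)@(1, 13): e=[-180,0,220] → ·  [on edge]
  covered (6 px):
    · · · · · · · · ·
    · · · · · # · · ·
    · · · · · # · · ·
    · · · · · · # · ·
    · · · · · · # · ·
    · · · · · · # · ·
    · · · · · · · · ·
    · · · · · · · # ·
    · · · · · · · · ·
    · · · · · · · · ·
T4:
  2·area = 132
  edge (10, 0)→(18, 18): d=(8,18) right/bottom  bias=-1
  edge (18, 18)→(8, 12): d=(-10,-6) top-left  bias=+0
  edge (8, 12)→(10, 0): d=(2,-12) top-left  bias=+0
    (5,1)@(11, 3): e=[6,108,18] → #
    (6,1)@(13, 3): e=[-30,120,42] → ·
    (5,2)@(11, 5): e=[22,88,22] → #
    (6,2)@(13, 5): e=[-14,100,46] → ·
    (4,3)@(9, 7): e=[74,56,2] → #
    (6,3)@(13, 7): e=[2,80,50] → #
    (7,3)@(15, 7): e=[-34,92,74] → ·
    (1,4)@(3, 9): e=[198,0,-66] → ·  [on edge]
    (4,4)@(9, 9): e=[90,36,6] → #
    (7,4)@(15, 9): e=[-18,72,78] → ·
    (4,5)@(9, 11): e=[106,16,10] → #
    (7,5)@(15, 11): e=[-2,52,82] → ·
    (6,7)@(13, 15): e=[66,0,66] → #  [on edge]
  covered (17 px):
    · · · · · · · · ·
    · · · · · # · · ·
    · · · · · # · · ·
    · · · · # # # · ·
    · · · · # # # · ·
    · · · · # # # · ·
    · · · · · # # # ·
    · · · · · · # # ·
    · · · · · · · · #
    · · · · · · · · ·

Final: [12,90,30]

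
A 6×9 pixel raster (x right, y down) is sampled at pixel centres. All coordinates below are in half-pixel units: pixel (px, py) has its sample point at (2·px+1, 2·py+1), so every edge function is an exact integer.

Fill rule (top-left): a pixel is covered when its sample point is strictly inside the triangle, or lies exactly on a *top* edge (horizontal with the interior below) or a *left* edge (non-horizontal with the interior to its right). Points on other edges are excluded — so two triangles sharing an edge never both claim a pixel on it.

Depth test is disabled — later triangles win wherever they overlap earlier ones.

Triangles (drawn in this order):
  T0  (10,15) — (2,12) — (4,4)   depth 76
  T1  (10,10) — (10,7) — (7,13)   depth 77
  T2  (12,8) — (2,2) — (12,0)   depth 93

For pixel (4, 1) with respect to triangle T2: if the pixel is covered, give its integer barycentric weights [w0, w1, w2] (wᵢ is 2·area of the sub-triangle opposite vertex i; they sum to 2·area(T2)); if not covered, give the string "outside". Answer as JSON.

T0:
  2·area = 70
  edge (10, 15)→(2, 12): d=(-8,-3) top-left  bias=+0
  edge (2, 12)→(4, 4): d=(2,-8) top-left  bias=+0
  edge (4, 4)→(10, 15): d=(6,11) right/bottom  bias=-1
    (2,3)@(5, 7): e=[49,14,7] → X
    (3,3)@(7, 7): e=[55,30,-15] → .
    (1,4)@(3, 9): e=[27,2,41] → X
    (3,4)@(7, 9): e=[39,34,-3] → .
    (1,5)@(3, 11): e=[11,6,53] → X
    (3,5)@(7, 11): e=[23,38,9] → X
    (4,5)@(9, 11): e=[29,54,-13] → .
    (1,6)@(3, 13): e=[-5,10,65] → .
    (2,6)@(5, 13): e=[1,26,43] → X
    (4,6)@(9, 13): e=[13,58,-1] → .
    (2,7)@(5, 15): e=[-15,30,55] → .
    (3,7)@(7, 15): e=[-9,46,33] → .
  covered (8 px):
    . . . . . .
    . . . . . .
    . . . . . .
    . . X . . .
    . X X . . .
    . X X X . .
    . . X X . .
    . . . . . .
    . . . . . .
T1:
  2·area = 9  (B↔C swapped to make it positive)
  edge (10, 10)→(7, 13): d=(-3,3) right/bottom  bias=-1
  edge (7, 13)→(10, 7): d=(3,-6) top-left  bias=+0
  edge (10, 7)→(10, 10): d=(0,3) right/bottom  bias=-1
    (5,2)@(11, 5): e=[12,0,-3] → .  [on edge]
    (4,4)@(9, 9): e=[6,0,3] → X  [on edge]
    (5,4)@(11, 9): e=[0,12,-3] → .  [on edge]
    (4,5)@(9, 11): e=[0,6,3] → .  [on edge]
    (3,6)@(7, 13): e=[0,0,9] → .  [on edge]
    (2,7)@(5, 15): e=[0,-6,15] → .  [on edge]
    (1,8)@(3, 17): e=[0,-12,21] → .  [on edge]
    (2,8)@(5, 17): e=[-6,0,15] → .  [on edge]
  covered (1 px):
    . . . . . .
    . . . . . .
    . . . . . .
    . . . . . .
    . . . . X .
    . . . . . .
    . . . . . .
    . . . . . .
    . . . . . .
T2:
  2·area = 80
  edge (12, 8)→(2, 2): d=(-10,-6) top-left  bias=+0
  edge (2, 2)→(12, 0): d=(10,-2) top-left  bias=+0
  edge (12, 0)→(12, 8): d=(0,8) right/bottom  bias=-1
    (3,0)@(7, 1): e=[40,0,40] → X  [on edge]
    (4,0)@(9, 1): e=[52,4,24] → X
    (5,0)@(11, 1): e=[64,8,8] → X
    (2,1)@(5, 3): e=[8,16,56] → X
    (2,2)@(5, 5): e=[-12,36,56] → .
    (3,2)@(7, 5): e=[0,40,40] → X  [on edge]
    (3,3)@(7, 7): e=[-20,60,40] → .
    (4,3)@(9, 7): e=[-8,64,24] → .
    (5,3)@(11, 7): e=[4,68,8] → X
    (5,4)@(11, 9): e=[-16,88,8] → .
  covered (11 px):
    . . . X X X
    . . X X X X
    . . . X X X
    . . . . . X
    . . . . . .
    . . . . . .
    . . . . . .
    . . . . . .
    . . . . . .

Result: [24,24,32]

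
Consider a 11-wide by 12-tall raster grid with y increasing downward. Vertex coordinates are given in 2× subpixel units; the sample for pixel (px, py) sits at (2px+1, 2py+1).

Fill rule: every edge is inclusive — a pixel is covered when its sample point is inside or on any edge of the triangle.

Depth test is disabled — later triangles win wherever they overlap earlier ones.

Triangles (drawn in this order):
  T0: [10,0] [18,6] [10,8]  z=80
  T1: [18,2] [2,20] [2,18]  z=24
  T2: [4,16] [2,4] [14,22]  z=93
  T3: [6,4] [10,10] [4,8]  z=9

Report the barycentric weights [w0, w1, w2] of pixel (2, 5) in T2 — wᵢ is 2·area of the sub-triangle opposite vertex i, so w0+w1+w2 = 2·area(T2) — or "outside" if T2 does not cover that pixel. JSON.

T0:
  2·area = 64
  edge (10, 0)→(18, 6): d=(8,6) inclusive
  edge (18, 6)→(10, 8): d=(-8,2) inclusive
  edge (10, 8)→(10, 0): d=(0,-8) inclusive
    (5,0)@(11, 1): e=[2,54,8] → █
    (6,0)@(13, 1): e=[-10,50,24] → ·
    (5,1)@(11, 3): e=[18,38,8] → █
    (6,1)@(13, 3): e=[6,34,24] → █
    (7,1)@(15, 3): e=[-6,30,40] → ·
    (5,2)@(11, 5): e=[34,22,8] → █
    (7,2)@(15, 5): e=[10,14,40] → █
    (8,2)@(17, 5): e=[-2,10,56] → ·
    (5,3)@(11, 7): e=[50,6,8] → █
    (7,3)@(15, 7): e=[26,-2,40] → ·
    (5,4)@(11, 9): e=[66,-10,8] → ·
    (6,4)@(13, 9): e=[54,-14,24] → ·
  covered (8 px):
    · · · · · █ · · · · ·
    · · · · · █ █ · · · ·
    · · · · · █ █ █ · · ·
    · · · · · █ █ · · · ·
    · · · · · · · · · · ·
    · · · · · · · · · · ·
    · · · · · · · · · · ·
    · · · · · · · · · · ·
    · · · · · · · · · · ·
    · · · · · · · · · · ·
    · · · · · · · · · · ·
    · · · · · · · · · · ·
T1:
  2·area = 32
  edge (18, 2)→(2, 20): d=(-16,18) inclusive
  edge (2, 20)→(2, 18): d=(0,-2) inclusive
  edge (2, 18)→(18, 2): d=(16,-16) inclusive
    (9,0)@(19, 1): e=[-2,34,0] → ·  [on edge]
    (8,1)@(17, 3): e=[2,30,0] → █  [on edge]
    (9,1)@(19, 3): e=[-34,34,32] → ·
    (7,2)@(15, 5): e=[6,26,0] → █  [on edge]
    (8,2)@(17, 5): e=[-30,30,32] → ·
    (6,3)@(13, 7): e=[10,22,0] → █  [on edge]
    (7,3)@(15, 7): e=[-26,26,32] → ·
    (5,4)@(11, 9): e=[14,18,0] → █  [on edge]
    (6,4)@(13, 9): e=[-22,22,32] → ·
    (4,5)@(9, 11): e=[18,14,0] → █  [on edge]
    (5,5)@(11, 11): e=[-18,18,32] → ·
    (3,6)@(7, 13): e=[22,10,0] → █  [on edge]
    (2,7)@(5, 15): e=[26,6,0] → █  [on edge]
    (1,8)@(3, 17): e=[30,2,0] → █  [on edge]
    (0,9)@(1, 19): e=[34,-2,0] → ·  [on edge]
  covered (8 px):
    · · · · · · · · · · ·
    · · · · · · · · █ · ·
    · · · · · · · █ · · ·
    · · · · · · █ · · · ·
    · · · · · █ · · · · ·
    · · · · █ · · · · · ·
    · · · █ · · · · · · ·
    · · █ · · · · · · · ·
    · █ · · · · · · · · ·
    · · · · · · · · · · ·
    · · · · · · · · · · ·
    · · · · · · · · · · ·
T2:
  2·area = 108
  edge (4, 16)→(2, 4): d=(-2,-12) inclusive
  edge (2, 4)→(14, 22): d=(12,18) inclusive
  edge (14, 22)→(4, 16): d=(-10,-6) inclusive
    (1,3)@(3, 7): e=[6,18,84] → █
    (2,3)@(5, 7): e=[30,-18,96] → ·
    (1,4)@(3, 9): e=[2,42,64] → █
    (2,4)@(5, 9): e=[26,6,76] → █
    (3,4)@(7, 9): e=[50,-30,88] → ·
    (1,5)@(3, 11): e=[-2,66,44] → ·
    (2,5)@(5, 11): e=[22,30,56] → █
    (3,5)@(7, 11): e=[46,-6,68] → ·
    (2,6)@(5, 13): e=[18,54,36] → █
    (3,6)@(7, 13): e=[42,18,48] → █
    (4,6)@(9, 13): e=[66,-18,60] → ·
    (2,7)@(5, 15): e=[14,78,16] → █
    (4,9)@(9, 19): e=[54,54,0] → █  [on edge]
  covered (14 px):
    · · · · · · · · · · ·
    · · · · · · · · · · ·
    · · · · · · · · · · ·
    · █ · · · · · · · · ·
    · █ █ · · · · · · · ·
    · · █ · · · · · · · ·
    · · █ █ · · · · · · ·
    · · █ █ █ · · · · · ·
    · · · █ █ · · · · · ·
    · · · · █ █ · · · · ·
    · · · · · · █ · · · ·
    · · · · · · · · · · ·
T3:
  2·area = 28
  edge (6, 4)→(10, 10): d=(4,6) inclusive
  edge (10, 10)→(4, 8): d=(-6,-2) inclusive
  edge (4, 8)→(6, 4): d=(2,-4) inclusive
    (0,3)@(1, 7): e=[42,0,-14] → ·  [on edge]
    (2,3)@(5, 7): e=[18,8,2] → █
    (3,3)@(7, 7): e=[6,12,10] → █
    (4,3)@(9, 7): e=[-6,16,18] → ·
    (2,4)@(5, 9): e=[26,-4,6] → ·
    (3,4)@(7, 9): e=[14,0,14] → █  [on edge]
    (4,4)@(9, 9): e=[2,4,22] → █
    (5,4)@(11, 9): e=[-10,8,30] → ·
    (3,5)@(7, 11): e=[22,-12,18] → ·
    (4,5)@(9, 11): e=[10,-8,26] → ·
    (6,5)@(13, 11): e=[-14,0,42] → ·  [on edge]
    (9,6)@(19, 13): e=[-42,0,70] → ·  [on edge]
  covered (4 px):
    · · · · · · · · · · ·
    · · · · · · · · · · ·
    · · · · · · · · · · ·
    · · █ █ · · · · · · ·
    · · · █ █ · · · · · ·
    · · · · · · · · · · ·
    · · · · · · · · · · ·
    · · · · · · · · · · ·
    · · · · · · · · · · ·
    · · · · · · · · · · ·
    · · · · · · · · · · ·
    · · · · · · · · · · ·

Result: [30,56,22]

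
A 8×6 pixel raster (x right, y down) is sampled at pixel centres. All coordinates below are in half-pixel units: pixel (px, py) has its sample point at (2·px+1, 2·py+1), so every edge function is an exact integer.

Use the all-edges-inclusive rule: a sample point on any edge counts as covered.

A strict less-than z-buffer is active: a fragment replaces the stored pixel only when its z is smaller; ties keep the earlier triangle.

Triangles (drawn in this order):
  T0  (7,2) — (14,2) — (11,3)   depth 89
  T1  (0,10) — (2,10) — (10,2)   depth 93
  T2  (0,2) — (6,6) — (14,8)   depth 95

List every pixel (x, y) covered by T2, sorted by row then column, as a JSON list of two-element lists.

T0:
  2·area = 7
  edge (7, 2)→(14, 2): d=(7,0) inclusive
  edge (14, 2)→(11, 3): d=(-3,1) inclusive
  edge (11, 3)→(7, 2): d=(-4,-1) inclusive
    (1,0)@(3, 1): e=[-7,14,0] → ·  [on edge]
    (5,1)@(11, 3): e=[7,0,0] → #  [on edge]
    (6,1)@(13, 3): e=[7,-2,2] → ·
    (2,2)@(5, 5): e=[21,0,-14] → ·  [on edge]
    (5,2)@(11, 5): e=[21,-6,-8] → ·
  covered (1 px):
    · · · · · · · ·
    · · · · · # · ·
    · · · · · · · ·
    · · · · · · · ·
    · · · · · · · ·
    · · · · · · · ·
T1:
  2·area = 16  (B↔C swapped to make it positive)
  edge (0, 10)→(10, 2): d=(10,-8) inclusive
  edge (10, 2)→(2, 10): d=(-8,8) inclusive
  edge (2, 10)→(0, 10): d=(-2,0) inclusive
    (5,0)@(11, 1): e=[-2,0,18] → ·  [on edge]
    (4,1)@(9, 3): e=[2,0,14] → #  [on edge]
    (5,1)@(11, 3): e=[18,-16,14] → ·
    (3,2)@(7, 5): e=[6,0,10] → #  [on edge]
    (4,2)@(9, 5): e=[22,-16,10] → ·
    (2,3)@(5, 7): e=[10,0,6] → #  [on edge]
    (3,3)@(7, 7): e=[26,-16,6] → ·
    (1,4)@(3, 9): e=[14,0,2] → #  [on edge]
    (2,4)@(5, 9): e=[30,-16,2] → ·
    (0,5)@(1, 11): e=[18,0,-2] → ·  [on edge]
    (1,5)@(3, 11): e=[34,-16,-2] → ·
  covered (4 px):
    · · · · · · · ·
    · · · · # · · ·
    · · · # · · · ·
    · · # · · · · ·
    · # · · · · · ·
    · · · · · · · ·
T2:
  2·area = 20  (B↔C swapped to make it positive)
  edge (0, 2)→(14, 8): d=(14,6) inclusive
  edge (14, 8)→(6, 6): d=(-8,-2) inclusive
  edge (6, 6)→(0, 2): d=(-6,-4) inclusive
    (2,2)@(5, 5): e=[12,6,2] → #
    (3,2)@(7, 5): e=[0,10,10] → #  [on edge]
    (4,2)@(9, 5): e=[-12,14,18] → ·
    (2,3)@(5, 7): e=[40,-10,-10] → ·
    (3,3)@(7, 7): e=[28,-6,-2] → ·
    (5,3)@(11, 7): e=[4,2,14] → #
    (6,3)@(13, 7): e=[-8,6,22] → ·
    (5,4)@(11, 9): e=[32,-14,2] → ·
  covered (3 px):
    · · · · · · · ·
    · · · · · · · ·
    · · # # · · · ·
    · · · · · # · ·
    · · · · · · · ·
    · · · · · · · ·

Result: [[2,2],[3,2],[5,3]]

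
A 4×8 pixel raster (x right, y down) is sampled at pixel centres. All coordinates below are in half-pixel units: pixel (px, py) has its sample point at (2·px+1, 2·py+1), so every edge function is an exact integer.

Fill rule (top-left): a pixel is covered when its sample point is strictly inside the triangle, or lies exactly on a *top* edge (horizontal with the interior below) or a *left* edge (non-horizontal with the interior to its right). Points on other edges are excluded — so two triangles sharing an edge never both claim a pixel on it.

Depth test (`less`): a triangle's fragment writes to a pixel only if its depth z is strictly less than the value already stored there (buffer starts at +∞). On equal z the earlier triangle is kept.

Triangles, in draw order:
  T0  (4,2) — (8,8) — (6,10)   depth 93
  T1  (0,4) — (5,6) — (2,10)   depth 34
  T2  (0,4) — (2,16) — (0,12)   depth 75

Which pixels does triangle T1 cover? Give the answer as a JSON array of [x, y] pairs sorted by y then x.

T0:
  2·area = 20
  edge (4, 2)→(8, 8): d=(4,6) right/bottom  bias=-1
  edge (8, 8)→(6, 10): d=(-2,2) right/bottom  bias=-1
  edge (6, 10)→(4, 2): d=(-2,-8) top-left  bias=+0
    (2,2)@(5, 5): e=[6,12,2] → █
    (3,2)@(7, 5): e=[-6,8,18] → ·
    (2,3)@(5, 7): e=[14,8,-2] → ·
    (3,3)@(7, 7): e=[2,4,14] → █
    (3,4)@(7, 9): e=[10,0,10] → ·  [on edge]
    (2,5)@(5, 11): e=[30,0,-10] → ·  [on edge]
    (1,6)@(3, 13): e=[50,0,-30] → ·  [on edge]
    (0,7)@(1, 15): e=[70,0,-50] → ·  [on edge]
  covered (2 px):
    · · · ·
    · · · ·
    · · █ ·
    · · · █
    · · · ·
    · · · ·
    · · · ·
    · · · ·
T1:
  2·area = 26
  edge (0, 4)→(5, 6): d=(5,2) right/bottom  bias=-1
  edge (5, 6)→(2, 10): d=(-3,4) right/bottom  bias=-1
  edge (2, 10)→(0, 4): d=(-2,-6) top-left  bias=+0
    (0,2)@(1, 5): e=[3,19,4] → █
    (1,2)@(3, 5): e=[-1,11,16] → ·
    (0,3)@(1, 7): e=[13,13,0] → █  [on edge]
    (1,3)@(3, 7): e=[9,5,12] → █
    (2,3)@(5, 7): e=[5,-3,24] → ·
    (0,4)@(1, 9): e=[23,7,-4] → ·
    (1,4)@(3, 9): e=[19,-1,8] → ·
    (1,6)@(3, 13): e=[39,-13,0] → ·  [on edge]
  covered (3 px):
    · · · ·
    · · · ·
    █ · · ·
    █ █ · ·
    · · · ·
    · · · ·
    · · · ·
    · · · ·
T2:
  2·area = 16
  edge (0, 4)→(2, 16): d=(2,12) right/bottom  bias=-1
  edge (2, 16)→(0, 12): d=(-2,-4) top-left  bias=+0
  edge (0, 12)→(0, 4): d=(0,-8) top-left  bias=+0
    (0,5)@(1, 11): e=[2,6,8] → █
    (1,5)@(3, 11): e=[-22,14,24] → ·
    (0,6)@(1, 13): e=[6,2,8] → █
    (1,6)@(3, 13): e=[-18,10,24] → ·
    (0,7)@(1, 15): e=[10,-2,8] → ·
  covered (2 px):
    · · · ·
    · · · ·
    · · · ·
    · · · ·
    · · · ·
    █ · · ·
    █ · · ·
    · · · ·

Final: [[0,2],[0,3],[1,3]]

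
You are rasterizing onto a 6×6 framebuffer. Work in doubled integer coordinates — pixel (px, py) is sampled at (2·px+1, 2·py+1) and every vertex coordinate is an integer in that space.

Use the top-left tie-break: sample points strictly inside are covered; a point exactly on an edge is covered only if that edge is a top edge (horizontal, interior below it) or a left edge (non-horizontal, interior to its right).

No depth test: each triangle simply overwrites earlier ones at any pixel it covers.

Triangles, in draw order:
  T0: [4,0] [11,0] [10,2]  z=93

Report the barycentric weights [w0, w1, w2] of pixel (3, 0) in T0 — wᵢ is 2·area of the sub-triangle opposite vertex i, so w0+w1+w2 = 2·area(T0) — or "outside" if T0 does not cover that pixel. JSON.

T0:
  2·area = 14
  edge (4, 0)→(11, 0): d=(7,0) top-left  bias=+0
  edge (11, 0)→(10, 2): d=(-1,2) right/bottom  bias=-1
  edge (10, 2)→(4, 0): d=(-6,-2) top-left  bias=+0
    (3,0)@(7, 1): e=[7,7,0] → #  [on edge]
    (4,0)@(9, 1): e=[7,3,4] → #
    (5,0)@(11, 1): e=[7,-1,8] → ·
    (3,1)@(7, 3): e=[21,5,-12] → ·
    (4,1)@(9, 3): e=[21,1,-8] → ·
  covered (2 px):
    · · · # # ·
    · · · · · ·
    · · · · · ·
    · · · · · ·
    · · · · · ·
    · · · · · ·

Result: [7,0,7]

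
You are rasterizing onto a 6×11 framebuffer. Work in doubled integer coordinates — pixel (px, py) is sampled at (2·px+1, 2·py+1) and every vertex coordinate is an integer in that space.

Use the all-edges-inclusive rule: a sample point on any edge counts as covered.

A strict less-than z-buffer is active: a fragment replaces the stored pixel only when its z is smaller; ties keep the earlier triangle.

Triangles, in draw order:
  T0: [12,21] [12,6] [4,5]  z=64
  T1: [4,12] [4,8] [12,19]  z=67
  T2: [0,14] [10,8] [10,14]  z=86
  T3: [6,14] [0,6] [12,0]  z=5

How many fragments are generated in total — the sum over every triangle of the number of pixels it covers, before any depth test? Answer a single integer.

T0:
  2·area = 120  (B↔C swapped to make it positive)
  edge (12, 21)→(4, 5): d=(-8,-16) inclusive
  edge (4, 5)→(12, 6): d=(8,1) inclusive
  edge (12, 6)→(12, 21): d=(0,15) inclusive
    (1,1)@(3, 3): e=[0,-15,135] → ·  [on edge]
    (2,3)@(5, 7): e=[0,15,105] → #  [on edge]
    (3,3)@(7, 7): e=[32,13,75] → #
    (4,3)@(9, 7): e=[64,11,45] → #
    (5,3)@(11, 7): e=[96,9,15] → #
    (2,4)@(5, 9): e=[-16,31,105] → ·
    (3,4)@(7, 9): e=[16,29,75] → #
    (3,5)@(7, 11): e=[0,45,75] → #  [on edge]
    (3,6)@(7, 13): e=[-16,61,75] → ·
    (4,6)@(9, 13): e=[16,59,45] → #
    (4,7)@(9, 15): e=[0,75,45] → #  [on edge]
    (4,8)@(9, 17): e=[-16,91,45] → ·
    (5,9)@(11, 19): e=[0,105,15] → #  [on edge]
  covered (16 px):
    · · · · · ·
    · · · · · ·
    · · · · · ·
    · · # # # #
    · · · # # #
    · · · # # #
    · · · · # #
    · · · · # #
    · · · · · #
    · · · · · #
    · · · · · ·
T1:
  2·area = 32
  edge (4, 12)→(4, 8): d=(0,-4) inclusive
  edge (4, 8)→(12, 19): d=(8,11) inclusive
  edge (12, 19)→(4, 12): d=(-8,-7) inclusive
    (2,5)@(5, 11): e=[4,13,15] → #
    (3,5)@(7, 11): e=[12,-9,29] → ·
    (2,6)@(5, 13): e=[4,29,-1] → ·
    (3,6)@(7, 13): e=[12,7,13] → #
    (4,6)@(9, 13): e=[20,-15,27] → ·
    (3,7)@(7, 15): e=[12,23,-3] → ·
    (4,7)@(9, 15): e=[20,1,11] → #
    (5,7)@(11, 15): e=[28,-21,25] → ·
    (4,8)@(9, 17): e=[20,17,-5] → ·
  covered (3 px):
    · · · · · ·
    · · · · · ·
    · · · · · ·
    · · · · · ·
    · · · · · ·
    · · # · · ·
    · · · # · ·
    · · · · # ·
    · · · · · ·
    · · · · · ·
    · · · · · ·
T2:
  2·area = 60
  edge (0, 14)→(10, 8): d=(10,-6) inclusive
  edge (10, 8)→(10, 14): d=(0,6) inclusive
  edge (10, 14)→(0, 14): d=(-10,0) inclusive
    (4,4)@(9, 9): e=[4,6,50] → #
    (5,4)@(11, 9): e=[16,-6,50] → ·
    (2,5)@(5, 11): e=[0,30,30] → #  [on edge]
    (3,5)@(7, 11): e=[12,18,30] → #
    (5,5)@(11, 11): e=[36,-6,30] → ·
    (1,6)@(3, 13): e=[8,42,10] → #
    (5,6)@(11, 13): e=[56,-6,10] → ·
    (1,7)@(3, 15): e=[28,42,-10] → ·
    (2,7)@(5, 15): e=[40,30,-10] → ·
    (3,7)@(7, 15): e=[52,18,-10] → ·
    (4,7)@(9, 15): e=[64,6,-10] → ·
  covered (8 px):
    · · · · · ·
    · · · · · ·
    · · · · · ·
    · · · · · ·
    · · · · # ·
    · · # # # ·
    · # # # # ·
    · · · · · ·
    · · · · · ·
    · · · · · ·
    · · · · · ·
T3:
  2·area = 132
  edge (6, 14)→(0, 6): d=(-6,-8) inclusive
  edge (0, 6)→(12, 0): d=(12,-6) inclusive
  edge (12, 0)→(6, 14): d=(-6,14) inclusive
    (5,0)@(11, 1): e=[118,6,8] → #
    (3,1)@(7, 3): e=[74,6,52] → #
    (4,1)@(9, 3): e=[90,18,24] → #
    (5,1)@(11, 3): e=[106,30,-4] → ·
    (1,2)@(3, 5): e=[30,6,96] → #
    (2,2)@(5, 5): e=[46,18,68] → #
    (5,2)@(11, 5): e=[94,54,-16] → ·
    (0,3)@(1, 7): e=[2,18,112] → #
    (4,3)@(9, 7): e=[66,66,0] → #  [on edge]
    (5,3)@(11, 7): e=[82,78,-28] → ·
    (0,4)@(1, 9): e=[-10,42,100] → ·
    (1,4)@(3, 9): e=[6,54,72] → #
    (1,10)@(3, 21): e=[-66,198,0] → ·  [on edge]
  covered (17 px):
    · · · · · #
    · · · # # ·
    · # # # # ·
    # # # # # ·
    · # # # · ·
    · · # # · ·
    · · · · · ·
    · · · · · ·
    · · · · · ·
    · · · · · ·
    · · · · · ·

Final: 44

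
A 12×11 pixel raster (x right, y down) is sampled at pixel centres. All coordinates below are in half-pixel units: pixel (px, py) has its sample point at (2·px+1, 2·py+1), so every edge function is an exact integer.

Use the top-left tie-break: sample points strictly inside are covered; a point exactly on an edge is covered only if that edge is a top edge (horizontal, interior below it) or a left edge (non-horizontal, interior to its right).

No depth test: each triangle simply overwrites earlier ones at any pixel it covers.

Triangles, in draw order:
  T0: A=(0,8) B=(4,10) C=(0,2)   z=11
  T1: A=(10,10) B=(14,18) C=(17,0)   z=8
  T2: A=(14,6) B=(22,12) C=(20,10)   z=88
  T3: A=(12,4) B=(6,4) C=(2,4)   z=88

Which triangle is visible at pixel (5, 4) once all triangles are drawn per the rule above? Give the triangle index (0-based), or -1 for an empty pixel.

T0:
  2·area = 24  (B↔C swapped to make it positive)
  edge (0, 8)→(0, 2): d=(0,-6) top-left  bias=+0
  edge (0, 2)→(4, 10): d=(4,8) right/bottom  bias=-1
  edge (4, 10)→(0, 8): d=(-4,-2) top-left  bias=+0
    (0,2)@(1, 5): e=[6,4,14] → X
    (1,2)@(3, 5): e=[18,-12,18] → .
    (0,3)@(1, 7): e=[6,12,6] → X
    (1,3)@(3, 7): e=[18,-4,10] → .
    (0,4)@(1, 9): e=[6,20,-2] → .
    (1,4)@(3, 9): e=[18,4,2] → X
    (2,4)@(5, 9): e=[30,-12,6] → .
    (1,5)@(3, 11): e=[18,12,-6] → .
  covered (3 px):
    . . . . . . . . . . . .
    . . . . . . . . . . . .
    X . . . . . . . . . . .
    X . . . . . . . . . . .
    . X . . . . . . . . . .
    . . . . . . . . . . . .
    . . . . . . . . . . . .
    . . . . . . . . . . . .
    . . . . . . . . . . . .
    . . . . . . . . . . . .
    . . . . . . . . . . . .
T1:
  2·area = 96  (B↔C swapped to make it positive)
  edge (10, 10)→(17, 0): d=(7,-10) top-left  bias=+0
  edge (17, 0)→(14, 18): d=(-3,18) right/bottom  bias=-1
  edge (14, 18)→(10, 10): d=(-4,-8) top-left  bias=+0
    (7,1)@(15, 3): e=[1,27,68] → X
    (8,1)@(17, 3): e=[21,-9,84] → .
    (7,2)@(15, 5): e=[15,21,60] → X
    (8,2)@(17, 5): e=[35,-15,76] → .
    (6,3)@(13, 7): e=[9,51,36] → X
    (8,3)@(17, 7): e=[49,-21,68] → .
    (5,4)@(11, 9): e=[3,81,12] → X
    (8,4)@(17, 9): e=[63,-27,60] → .
    (5,5)@(11, 11): e=[17,75,4] → X
    (8,5)@(17, 11): e=[77,-33,52] → .
    (5,6)@(11, 13): e=[31,69,-4] → .
    (6,6)@(13, 13): e=[51,33,12] → X
  covered (12 px):
    . . . . . . . . . . . .
    . . . . . . . X . . . .
    . . . . . . . X . . . .
    . . . . . . X X . . . .
    . . . . . X X X . . . .
    . . . . . X X X . . . .
    . . . . . . X . . . . .
    . . . . . . X . . . . .
    . . . . . . . . . . . .
    . . . . . . . . . . . .
    . . . . . . . . . . . .
T2:
  2·area = 4  (B↔C swapped to make it positive)
  edge (14, 6)→(20, 10): d=(6,4) right/bottom  bias=-1
  edge (20, 10)→(22, 12): d=(2,2) right/bottom  bias=-1
  edge (22, 12)→(14, 6): d=(-8,-6) top-left  bias=+0
    (5,0)@(11, 1): e=[-18,0,22] → .  [on edge]
    (6,1)@(13, 3): e=[-14,0,18] → .  [on edge]
    (7,2)@(15, 5): e=[-10,0,14] → .  [on edge]
    (8,3)@(17, 7): e=[-6,0,10] → .  [on edge]
    (9,4)@(19, 9): e=[-2,0,6] → .  [on edge]
    (10,5)@(21, 11): e=[2,0,2] → .  [on edge]
    (11,6)@(23, 13): e=[6,0,-2] → .  [on edge]
  covered (0 px):
    . . . . . . . . . . . .
    . . . . . . . . . . . .
    . . . . . . . . . . . .
    . . . . . . . . . . . .
    . . . . . . . . . . . .
    . . . . . . . . . . . .
    . . . . . . . . . . . .
    . . . . . . . . . . . .
    . . . . . . . . . . . .
    . . . . . . . . . . . .
    . . . . . . . . . . . .
T3:
  degenerate (2·area = 0) — covers nothing

Z-buffer (winner per pixel, '.' = empty):
  . . . . . . . . . . . .
  . . . . . . . 1 . . . .
  0 . . . . . . 1 . . . .
  0 . . . . . 1 1 . . . .
  . 0 . . . 1 1 1 . . . .
  . . . . . 1 1 1 . . . .
  . . . . . . 1 . . . . .
  . . . . . . 1 . . . . .
  . . . . . . . . . . . .
  . . . . . . . . . . . .
  . . . . . . . . . . . .

Answer: 1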